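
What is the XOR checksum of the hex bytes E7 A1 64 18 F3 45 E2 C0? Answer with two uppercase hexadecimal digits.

XOR the bytes together:
  start with 0xE7
  0xE7 ⊕ 0xA1 = 0x46
  0x46 ⊕ 0x64 = 0x22
  0x22 ⊕ 0x18 = 0x3A
  0x3A ⊕ 0xF3 = 0xC9
  0xC9 ⊕ 0x45 = 0x8C
  0x8C ⊕ 0xE2 = 0x6E
  0x6E ⊕ 0xC0 = 0xAE

AE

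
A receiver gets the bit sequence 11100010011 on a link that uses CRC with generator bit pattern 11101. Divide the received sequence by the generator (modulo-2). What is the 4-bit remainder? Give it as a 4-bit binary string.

Modulo-2 division of 11100010011 by 11101:
  pos 0: 11100 XOR 11101 = 00001
  pos 4: 10100 XOR 11101 = 01001
  pos 5: 10011 XOR 11101 = 01110
  pos 6: 11101 XOR 11101 = 00000
Remainder = 0000 (zero — the frame passes the CRC check).

0000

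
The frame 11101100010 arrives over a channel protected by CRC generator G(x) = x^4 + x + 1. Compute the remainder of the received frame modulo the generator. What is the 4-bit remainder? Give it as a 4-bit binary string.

Modulo-2 division of 11101100010 by 10011:
  pos 0: 11101 XOR 10011 = 01110
  pos 1: 11101 XOR 10011 = 01110
  pos 2: 11100 XOR 10011 = 01111
  pos 3: 11110 XOR 10011 = 01101
  pos 4: 11010 XOR 10011 = 01001
  pos 5: 10011 XOR 10011 = 00000
Remainder = 0000 (zero — the frame passes the CRC check).

0000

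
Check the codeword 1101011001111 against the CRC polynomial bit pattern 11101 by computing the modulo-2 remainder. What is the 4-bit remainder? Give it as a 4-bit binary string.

1110

Modulo-2 division of 1101011001111 by 11101:
  pos 0: 11010 XOR 11101 = 00111
  pos 2: 11111 XOR 11101 = 00010
  pos 5: 10001 XOR 11101 = 01100
  pos 6: 11001 XOR 11101 = 00100
  pos 8: 10011 XOR 11101 = 01110
Remainder = 1110 (nonzero — an error is detected).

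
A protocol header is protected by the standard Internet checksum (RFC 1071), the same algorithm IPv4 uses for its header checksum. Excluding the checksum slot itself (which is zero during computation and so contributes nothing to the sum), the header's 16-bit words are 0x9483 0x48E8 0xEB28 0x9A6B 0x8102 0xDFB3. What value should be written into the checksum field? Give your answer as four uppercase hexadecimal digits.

One's-complement addition (fold any carry out of bit 15 back into bit 0):
  0x9483 + 0x48E8 = 0x0DD6B
  0xDD6B + 0xEB28 = 0x1C893 → wrap carry → 0xC894
  0xC894 + 0x9A6B = 0x162FF → wrap carry → 0x6300
  0x6300 + 0x8102 = 0x0E402
  0xE402 + 0xDFB3 = 0x1C3B5 → wrap carry → 0xC3B6
One's-complement sum = 0xC3B6.
Checksum = ~0xC3B6 & 0xFFFF = 0x3C49.

3C49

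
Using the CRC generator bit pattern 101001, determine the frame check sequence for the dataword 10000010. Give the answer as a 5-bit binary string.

01100

Append 5 zeros: 1000001000000. Divide by 101001 (XOR where the leading bit is 1):
  pos 0: 100000 XOR 101001 = 001001
  pos 2: 100110 XOR 101001 = 001111
  pos 4: 111100 XOR 101001 = 010101
  pos 5: 101010 XOR 101001 = 000011
Remainder (last 5 bits) = 01100. This is the CRC / FCS.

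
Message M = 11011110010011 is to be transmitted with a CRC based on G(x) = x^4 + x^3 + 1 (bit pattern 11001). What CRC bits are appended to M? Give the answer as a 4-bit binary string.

Append 4 zeros: 110111100100110000. Divide by 11001 (XOR where the leading bit is 1):
  pos 0: 11011 XOR 11001 = 00010
  pos 3: 10110 XOR 11001 = 01111
  pos 4: 11110 XOR 11001 = 00111
  pos 6: 11110 XOR 11001 = 00111
  pos 8: 11101 XOR 11001 = 00100
  pos 10: 10010 XOR 11001 = 01011
  pos 11: 10110 XOR 11001 = 01111
  pos 12: 11110 XOR 11001 = 00111
Remainder (last 4 bits) = 1110. This is the CRC / FCS.

1110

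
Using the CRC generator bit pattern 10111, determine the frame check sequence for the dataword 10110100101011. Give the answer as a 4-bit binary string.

1001

Append 4 zeros: 101101001010110000. Divide by 10111 (XOR where the leading bit is 1):
  pos 0: 10110 XOR 10111 = 00001
  pos 4: 11001 XOR 10111 = 01110
  pos 5: 11100 XOR 10111 = 01011
  pos 6: 10111 XOR 10111 = 00000
  pos 12: 11000 XOR 10111 = 01111
  pos 13: 11110 XOR 10111 = 01001
Remainder (last 4 bits) = 1001. This is the CRC / FCS.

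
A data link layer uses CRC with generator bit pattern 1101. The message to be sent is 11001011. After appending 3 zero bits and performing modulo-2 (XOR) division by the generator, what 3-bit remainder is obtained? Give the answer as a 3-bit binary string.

101

Append 3 zeros: 11001011000. Divide by 1101 (XOR where the leading bit is 1):
  pos 0: 1100 XOR 1101 = 0001
  pos 3: 1101 XOR 1101 = 0000
  pos 7: 1000 XOR 1101 = 0101
Remainder (last 3 bits) = 101. This is the CRC / FCS.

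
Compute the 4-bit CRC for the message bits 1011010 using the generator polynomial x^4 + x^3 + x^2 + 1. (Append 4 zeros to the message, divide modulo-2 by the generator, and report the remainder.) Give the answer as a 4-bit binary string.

1100

Append 4 zeros: 10110100000. Divide by 11101 (XOR where the leading bit is 1):
  pos 0: 10110 XOR 11101 = 01011
  pos 1: 10111 XOR 11101 = 01010
  pos 2: 10100 XOR 11101 = 01001
  pos 3: 10010 XOR 11101 = 01111
  pos 4: 11110 XOR 11101 = 00011
Remainder (last 4 bits) = 1100. This is the CRC / FCS.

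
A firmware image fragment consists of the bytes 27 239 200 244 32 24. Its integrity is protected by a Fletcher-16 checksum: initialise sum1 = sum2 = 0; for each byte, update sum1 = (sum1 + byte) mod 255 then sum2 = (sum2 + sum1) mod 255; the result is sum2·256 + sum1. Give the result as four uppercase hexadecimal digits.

AC01

Running sums (mod 255):
  after byte 0 (27): sum1=27, sum2=27
  after byte 1 (239): sum1=11, sum2=38
  after byte 2 (200): sum1=211, sum2=249
  after byte 3 (244): sum1=200, sum2=194
  after byte 4 (32): sum1=232, sum2=171
  after byte 5 (24): sum1=1, sum2=172
Checksum = sum2·256 + sum1 = 172·256 + 1 = 44033 = 0xAC01.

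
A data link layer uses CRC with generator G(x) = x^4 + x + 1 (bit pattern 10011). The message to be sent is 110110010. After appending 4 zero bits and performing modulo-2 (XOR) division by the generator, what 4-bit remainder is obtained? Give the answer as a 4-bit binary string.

1000

Append 4 zeros: 1101100100000. Divide by 10011 (XOR where the leading bit is 1):
  pos 0: 11011 XOR 10011 = 01000
  pos 1: 10000 XOR 10011 = 00011
  pos 4: 11010 XOR 10011 = 01001
  pos 5: 10010 XOR 10011 = 00001
Remainder (last 4 bits) = 1000. This is the CRC / FCS.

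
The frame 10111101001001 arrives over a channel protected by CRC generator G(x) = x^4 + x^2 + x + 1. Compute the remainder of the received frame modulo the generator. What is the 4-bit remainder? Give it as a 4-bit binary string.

0000

Modulo-2 division of 10111101001001 by 10111:
  pos 0: 10111 XOR 10111 = 00000
  pos 5: 10100 XOR 10111 = 00011
  pos 8: 11100 XOR 10111 = 01011
  pos 9: 10111 XOR 10111 = 00000
Remainder = 0000 (zero — the frame passes the CRC check).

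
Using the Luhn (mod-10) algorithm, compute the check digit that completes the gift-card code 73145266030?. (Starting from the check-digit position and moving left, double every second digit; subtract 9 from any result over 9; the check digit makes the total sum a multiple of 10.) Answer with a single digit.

1

Partial digits right→left: 0 3 0 6 6 2 5 4 1 3 7
Double every second digit counting from the check-digit position (so the 1st, 3rd, 5th, ... of the partial from the right).
  doubled (with −9 where >9): 0 0 3 1 2 5 → sum 11
  kept as-is: 3 6 2 4 3 → sum 18
Total = 11 + 18 = 29.
Check digit = (10 − (29 mod 10)) mod 10 = 1.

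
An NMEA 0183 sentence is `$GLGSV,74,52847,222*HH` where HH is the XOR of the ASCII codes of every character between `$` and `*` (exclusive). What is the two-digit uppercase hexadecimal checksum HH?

68

XOR the ASCII codes of the payload characters:
  'G' = 0x47 → acc = 0x47
  'L' = 0x4C → acc = 0x0B
  'G' = 0x47 → acc = 0x4C
  'S' = 0x53 → acc = 0x1F
  'V' = 0x56 → acc = 0x49
  ',' = 0x2C → acc = 0x65
  '7' = 0x37 → acc = 0x52
  '4' = 0x34 → acc = 0x66
  ',' = 0x2C → acc = 0x4A
  '5' = 0x35 → acc = 0x7F
  '2' = 0x32 → acc = 0x4D
  '8' = 0x38 → acc = 0x75
  '4' = 0x34 → acc = 0x41
  '7' = 0x37 → acc = 0x76
  ',' = 0x2C → acc = 0x5A
  '2' = 0x32 → acc = 0x68
  '2' = 0x32 → acc = 0x5A
  '2' = 0x32 → acc = 0x68
Checksum = 0x68.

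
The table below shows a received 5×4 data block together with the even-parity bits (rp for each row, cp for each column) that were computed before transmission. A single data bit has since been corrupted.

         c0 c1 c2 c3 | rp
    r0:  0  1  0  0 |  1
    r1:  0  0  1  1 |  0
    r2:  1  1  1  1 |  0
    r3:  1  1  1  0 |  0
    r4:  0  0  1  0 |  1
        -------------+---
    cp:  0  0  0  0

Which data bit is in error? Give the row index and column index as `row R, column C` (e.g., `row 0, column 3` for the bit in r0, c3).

row 3, column 1

Recompute each row's even parity and compare to rp:
  r0: data parity 1, sent rp 1 → ok
  r1: data parity 0, sent rp 0 → ok
  r2: data parity 0, sent rp 0 → ok
  r3: data parity 1, sent rp 0 → mismatch
  r4: data parity 1, sent rp 1 → ok
Recompute each column's even parity and compare to cp:
  c0: data parity 0, sent cp 0 → ok
  c1: data parity 1, sent cp 0 → mismatch
  c2: data parity 0, sent cp 0 → ok
  c3: data parity 0, sent cp 0 → ok
Exactly one row (r3) and one column (c1) fail → the flipped bit is at their intersection.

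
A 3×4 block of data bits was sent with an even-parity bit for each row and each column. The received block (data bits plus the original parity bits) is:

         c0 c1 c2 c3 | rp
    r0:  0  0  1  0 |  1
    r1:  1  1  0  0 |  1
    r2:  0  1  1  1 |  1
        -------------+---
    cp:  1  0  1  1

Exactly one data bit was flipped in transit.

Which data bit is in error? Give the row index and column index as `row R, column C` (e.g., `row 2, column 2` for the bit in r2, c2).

row 1, column 2

Recompute each row's even parity and compare to rp:
  r0: data parity 1, sent rp 1 → ok
  r1: data parity 0, sent rp 1 → mismatch
  r2: data parity 1, sent rp 1 → ok
Recompute each column's even parity and compare to cp:
  c0: data parity 1, sent cp 1 → ok
  c1: data parity 0, sent cp 0 → ok
  c2: data parity 0, sent cp 1 → mismatch
  c3: data parity 1, sent cp 1 → ok
Exactly one row (r1) and one column (c2) fail → the flipped bit is at their intersection.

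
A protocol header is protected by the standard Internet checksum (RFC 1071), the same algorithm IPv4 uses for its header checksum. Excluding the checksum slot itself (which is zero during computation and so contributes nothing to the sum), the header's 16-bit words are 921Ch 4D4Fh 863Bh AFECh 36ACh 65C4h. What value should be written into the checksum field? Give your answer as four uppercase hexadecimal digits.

One's-complement addition (fold any carry out of bit 15 back into bit 0):
  0x921C + 0x4D4F = 0x0DF6B
  0xDF6B + 0x863B = 0x165A6 → wrap carry → 0x65A7
  0x65A7 + 0xAFEC = 0x11593 → wrap carry → 0x1594
  0x1594 + 0x36AC = 0x04C40
  0x4C40 + 0x65C4 = 0x0B204
One's-complement sum = 0xB204.
Checksum = ~0xB204 & 0xFFFF = 0x4DFB.

4DFB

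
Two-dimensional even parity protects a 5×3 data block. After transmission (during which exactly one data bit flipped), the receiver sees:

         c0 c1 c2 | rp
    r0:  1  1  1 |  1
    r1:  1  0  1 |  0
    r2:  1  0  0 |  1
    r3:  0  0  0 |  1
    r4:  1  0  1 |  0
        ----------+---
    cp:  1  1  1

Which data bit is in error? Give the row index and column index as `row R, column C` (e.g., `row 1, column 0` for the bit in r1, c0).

row 3, column 0

Recompute each row's even parity and compare to rp:
  r0: data parity 1, sent rp 1 → ok
  r1: data parity 0, sent rp 0 → ok
  r2: data parity 1, sent rp 1 → ok
  r3: data parity 0, sent rp 1 → mismatch
  r4: data parity 0, sent rp 0 → ok
Recompute each column's even parity and compare to cp:
  c0: data parity 0, sent cp 1 → mismatch
  c1: data parity 1, sent cp 1 → ok
  c2: data parity 1, sent cp 1 → ok
Exactly one row (r3) and one column (c0) fail → the flipped bit is at their intersection.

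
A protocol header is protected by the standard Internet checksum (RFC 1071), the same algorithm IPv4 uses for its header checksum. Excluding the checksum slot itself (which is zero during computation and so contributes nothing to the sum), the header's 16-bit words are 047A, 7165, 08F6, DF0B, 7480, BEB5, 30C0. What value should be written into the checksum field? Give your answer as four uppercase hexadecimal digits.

3E28

One's-complement addition (fold any carry out of bit 15 back into bit 0):
  0x047A + 0x7165 = 0x075DF
  0x75DF + 0x08F6 = 0x07ED5
  0x7ED5 + 0xDF0B = 0x15DE0 → wrap carry → 0x5DE1
  0x5DE1 + 0x7480 = 0x0D261
  0xD261 + 0xBEB5 = 0x19116 → wrap carry → 0x9117
  0x9117 + 0x30C0 = 0x0C1D7
One's-complement sum = 0xC1D7.
Checksum = ~0xC1D7 & 0xFFFF = 0x3E28.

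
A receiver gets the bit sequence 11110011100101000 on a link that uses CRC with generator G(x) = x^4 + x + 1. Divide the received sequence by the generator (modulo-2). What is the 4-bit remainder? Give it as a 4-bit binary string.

0001

Modulo-2 division of 11110011100101000 by 10011:
  pos 0: 11110 XOR 10011 = 01101
  pos 1: 11010 XOR 10011 = 01001
  pos 2: 10011 XOR 10011 = 00000
  pos 7: 11001 XOR 10011 = 01010
  pos 8: 10100 XOR 10011 = 00111
  pos 10: 11110 XOR 10011 = 01101
  pos 11: 11010 XOR 10011 = 01001
  pos 12: 10010 XOR 10011 = 00001
Remainder = 0001 (nonzero — an error is detected).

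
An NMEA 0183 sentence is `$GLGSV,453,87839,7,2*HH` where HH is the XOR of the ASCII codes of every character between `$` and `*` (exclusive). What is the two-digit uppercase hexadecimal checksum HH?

43

XOR the ASCII codes of the payload characters:
  'G' = 0x47 → acc = 0x47
  'L' = 0x4C → acc = 0x0B
  'G' = 0x47 → acc = 0x4C
  'S' = 0x53 → acc = 0x1F
  'V' = 0x56 → acc = 0x49
  ',' = 0x2C → acc = 0x65
  '4' = 0x34 → acc = 0x51
  '5' = 0x35 → acc = 0x64
  '3' = 0x33 → acc = 0x57
  ',' = 0x2C → acc = 0x7B
  '8' = 0x38 → acc = 0x43
  '7' = 0x37 → acc = 0x74
  '8' = 0x38 → acc = 0x4C
  '3' = 0x33 → acc = 0x7F
  '9' = 0x39 → acc = 0x46
  ',' = 0x2C → acc = 0x6A
  '7' = 0x37 → acc = 0x5D
  ',' = 0x2C → acc = 0x71
  '2' = 0x32 → acc = 0x43
Checksum = 0x43.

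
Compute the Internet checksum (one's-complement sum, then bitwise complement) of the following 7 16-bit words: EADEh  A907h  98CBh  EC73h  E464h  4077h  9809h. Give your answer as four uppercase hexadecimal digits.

29F4

One's-complement addition (fold any carry out of bit 15 back into bit 0):
  0xEADE + 0xA907 = 0x193E5 → wrap carry → 0x93E6
  0x93E6 + 0x98CB = 0x12CB1 → wrap carry → 0x2CB2
  0x2CB2 + 0xEC73 = 0x11925 → wrap carry → 0x1926
  0x1926 + 0xE464 = 0x0FD8A
  0xFD8A + 0x4077 = 0x13E01 → wrap carry → 0x3E02
  0x3E02 + 0x9809 = 0x0D60B
One's-complement sum = 0xD60B.
Checksum = ~0xD60B & 0xFFFF = 0x29F4.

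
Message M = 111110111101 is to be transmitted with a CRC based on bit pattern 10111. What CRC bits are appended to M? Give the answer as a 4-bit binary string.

Append 4 zeros: 1111101111010000. Divide by 10111 (XOR where the leading bit is 1):
  pos 0: 11111 XOR 10111 = 01000
  pos 1: 10000 XOR 10111 = 00111
  pos 3: 11111 XOR 10111 = 01000
  pos 4: 10001 XOR 10111 = 00110
  pos 6: 11010 XOR 10111 = 01101
  pos 7: 11011 XOR 10111 = 01100
  pos 8: 11000 XOR 10111 = 01111
  pos 9: 11110 XOR 10111 = 01001
  pos 10: 10010 XOR 10111 = 00101
Remainder (last 4 bits) = 1010. This is the CRC / FCS.

1010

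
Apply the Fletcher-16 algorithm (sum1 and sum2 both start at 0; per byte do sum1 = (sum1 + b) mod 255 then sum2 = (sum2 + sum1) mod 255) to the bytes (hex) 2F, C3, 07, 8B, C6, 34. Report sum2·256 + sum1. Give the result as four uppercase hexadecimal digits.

6E80

Running sums (mod 255):
  after byte 0 (2F): sum1=47, sum2=47
  after byte 1 (C3): sum1=242, sum2=34
  after byte 2 (07): sum1=249, sum2=28
  after byte 3 (8B): sum1=133, sum2=161
  after byte 4 (C6): sum1=76, sum2=237
  after byte 5 (34): sum1=128, sum2=110
Checksum = sum2·256 + sum1 = 110·256 + 128 = 28288 = 0x6E80.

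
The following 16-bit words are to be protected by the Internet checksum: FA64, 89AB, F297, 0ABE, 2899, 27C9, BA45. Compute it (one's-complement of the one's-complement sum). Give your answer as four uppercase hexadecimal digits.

73F1

One's-complement addition (fold any carry out of bit 15 back into bit 0):
  0xFA64 + 0x89AB = 0x1840F → wrap carry → 0x8410
  0x8410 + 0xF297 = 0x176A7 → wrap carry → 0x76A8
  0x76A8 + 0x0ABE = 0x08166
  0x8166 + 0x2899 = 0x0A9FF
  0xA9FF + 0x27C9 = 0x0D1C8
  0xD1C8 + 0xBA45 = 0x18C0D → wrap carry → 0x8C0E
One's-complement sum = 0x8C0E.
Checksum = ~0x8C0E & 0xFFFF = 0x73F1.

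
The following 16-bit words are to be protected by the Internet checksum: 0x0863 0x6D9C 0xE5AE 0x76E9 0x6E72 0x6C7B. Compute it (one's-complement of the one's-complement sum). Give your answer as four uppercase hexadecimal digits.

One's-complement addition (fold any carry out of bit 15 back into bit 0):
  0x0863 + 0x6D9C = 0x075FF
  0x75FF + 0xE5AE = 0x15BAD → wrap carry → 0x5BAE
  0x5BAE + 0x76E9 = 0x0D297
  0xD297 + 0x6E72 = 0x14109 → wrap carry → 0x410A
  0x410A + 0x6C7B = 0x0AD85
One's-complement sum = 0xAD85.
Checksum = ~0xAD85 & 0xFFFF = 0x527A.

527A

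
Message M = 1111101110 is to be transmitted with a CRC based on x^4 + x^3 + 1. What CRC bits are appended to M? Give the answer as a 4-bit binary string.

0100

Append 4 zeros: 11111011100000. Divide by 11001 (XOR where the leading bit is 1):
  pos 0: 11111 XOR 11001 = 00110
  pos 2: 11001 XOR 11001 = 00000
  pos 7: 11000 XOR 11001 = 00001
Remainder (last 4 bits) = 0100. This is the CRC / FCS.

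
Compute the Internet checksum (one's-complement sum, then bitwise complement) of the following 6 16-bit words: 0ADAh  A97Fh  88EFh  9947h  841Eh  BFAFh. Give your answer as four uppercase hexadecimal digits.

E5A0

One's-complement addition (fold any carry out of bit 15 back into bit 0):
  0x0ADA + 0xA97F = 0x0B459
  0xB459 + 0x88EF = 0x13D48 → wrap carry → 0x3D49
  0x3D49 + 0x9947 = 0x0D690
  0xD690 + 0x841E = 0x15AAE → wrap carry → 0x5AAF
  0x5AAF + 0xBFAF = 0x11A5E → wrap carry → 0x1A5F
One's-complement sum = 0x1A5F.
Checksum = ~0x1A5F & 0xFFFF = 0xE5A0.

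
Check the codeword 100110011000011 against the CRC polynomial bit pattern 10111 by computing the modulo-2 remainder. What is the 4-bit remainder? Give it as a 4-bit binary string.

Modulo-2 division of 100110011000011 by 10111:
  pos 0: 10011 XOR 10111 = 00100
  pos 2: 10000 XOR 10111 = 00111
  pos 4: 11111 XOR 10111 = 01000
  pos 5: 10000 XOR 10111 = 00111
  pos 7: 11100 XOR 10111 = 01011
  pos 8: 10110 XOR 10111 = 00001
Remainder = 0111 (nonzero — an error is detected).

0111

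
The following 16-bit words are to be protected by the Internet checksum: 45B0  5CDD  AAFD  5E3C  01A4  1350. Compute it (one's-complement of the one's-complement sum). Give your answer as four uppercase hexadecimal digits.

3F44

One's-complement addition (fold any carry out of bit 15 back into bit 0):
  0x45B0 + 0x5CDD = 0x0A28D
  0xA28D + 0xAAFD = 0x14D8A → wrap carry → 0x4D8B
  0x4D8B + 0x5E3C = 0x0ABC7
  0xABC7 + 0x01A4 = 0x0AD6B
  0xAD6B + 0x1350 = 0x0C0BB
One's-complement sum = 0xC0BB.
Checksum = ~0xC0BB & 0xFFFF = 0x3F44.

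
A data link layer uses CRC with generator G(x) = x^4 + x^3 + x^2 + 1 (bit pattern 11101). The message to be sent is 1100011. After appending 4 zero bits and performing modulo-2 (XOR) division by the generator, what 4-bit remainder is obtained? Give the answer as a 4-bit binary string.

Append 4 zeros: 11000110000. Divide by 11101 (XOR where the leading bit is 1):
  pos 0: 11000 XOR 11101 = 00101
  pos 2: 10111 XOR 11101 = 01010
  pos 3: 10100 XOR 11101 = 01001
  pos 4: 10010 XOR 11101 = 01111
  pos 5: 11110 XOR 11101 = 00011
Remainder (last 4 bits) = 0110. This is the CRC / FCS.

0110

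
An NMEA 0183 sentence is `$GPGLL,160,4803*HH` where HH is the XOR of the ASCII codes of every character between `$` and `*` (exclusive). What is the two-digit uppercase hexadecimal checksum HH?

68

XOR the ASCII codes of the payload characters:
  'G' = 0x47 → acc = 0x47
  'P' = 0x50 → acc = 0x17
  'G' = 0x47 → acc = 0x50
  'L' = 0x4C → acc = 0x1C
  'L' = 0x4C → acc = 0x50
  ',' = 0x2C → acc = 0x7C
  '1' = 0x31 → acc = 0x4D
  '6' = 0x36 → acc = 0x7B
  '0' = 0x30 → acc = 0x4B
  ',' = 0x2C → acc = 0x67
  '4' = 0x34 → acc = 0x53
  '8' = 0x38 → acc = 0x6B
  '0' = 0x30 → acc = 0x5B
  '3' = 0x33 → acc = 0x68
Checksum = 0x68.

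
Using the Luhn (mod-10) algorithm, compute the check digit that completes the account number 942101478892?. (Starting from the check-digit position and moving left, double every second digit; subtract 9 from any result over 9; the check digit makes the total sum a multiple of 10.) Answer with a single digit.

Partial digits right→left: 2 9 8 8 7 4 1 0 1 2 4 9
Double every second digit counting from the check-digit position (so the 1st, 3rd, 5th, ... of the partial from the right).
  doubled (with −9 where >9): 4 7 5 2 2 8 → sum 28
  kept as-is: 9 8 4 0 2 9 → sum 32
Total = 28 + 32 = 60.
Check digit = (10 − (60 mod 10)) mod 10 = 0.

0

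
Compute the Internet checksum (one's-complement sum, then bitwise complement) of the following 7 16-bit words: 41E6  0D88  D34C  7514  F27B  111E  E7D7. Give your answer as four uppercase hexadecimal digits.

7CBE

One's-complement addition (fold any carry out of bit 15 back into bit 0):
  0x41E6 + 0x0D88 = 0x04F6E
  0x4F6E + 0xD34C = 0x122BA → wrap carry → 0x22BB
  0x22BB + 0x7514 = 0x097CF
  0x97CF + 0xF27B = 0x18A4A → wrap carry → 0x8A4B
  0x8A4B + 0x111E = 0x09B69
  0x9B69 + 0xE7D7 = 0x18340 → wrap carry → 0x8341
One's-complement sum = 0x8341.
Checksum = ~0x8341 & 0xFFFF = 0x7CBE.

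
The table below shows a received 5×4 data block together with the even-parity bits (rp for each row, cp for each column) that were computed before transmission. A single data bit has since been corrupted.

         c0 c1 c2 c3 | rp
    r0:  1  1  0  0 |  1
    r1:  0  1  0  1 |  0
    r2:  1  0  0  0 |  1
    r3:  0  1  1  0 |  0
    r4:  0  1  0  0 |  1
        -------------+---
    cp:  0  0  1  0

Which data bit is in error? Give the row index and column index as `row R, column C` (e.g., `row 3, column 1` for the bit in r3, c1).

Recompute each row's even parity and compare to rp:
  r0: data parity 0, sent rp 1 → mismatch
  r1: data parity 0, sent rp 0 → ok
  r2: data parity 1, sent rp 1 → ok
  r3: data parity 0, sent rp 0 → ok
  r4: data parity 1, sent rp 1 → ok
Recompute each column's even parity and compare to cp:
  c0: data parity 0, sent cp 0 → ok
  c1: data parity 0, sent cp 0 → ok
  c2: data parity 1, sent cp 1 → ok
  c3: data parity 1, sent cp 0 → mismatch
Exactly one row (r0) and one column (c3) fail → the flipped bit is at their intersection.

row 0, column 3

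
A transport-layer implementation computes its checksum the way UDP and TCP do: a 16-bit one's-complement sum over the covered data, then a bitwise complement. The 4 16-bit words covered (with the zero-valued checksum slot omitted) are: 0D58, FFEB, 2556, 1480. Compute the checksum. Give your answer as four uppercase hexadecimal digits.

B8E5

One's-complement addition (fold any carry out of bit 15 back into bit 0):
  0x0D58 + 0xFFEB = 0x10D43 → wrap carry → 0x0D44
  0x0D44 + 0x2556 = 0x0329A
  0x329A + 0x1480 = 0x0471A
One's-complement sum = 0x471A.
Checksum = ~0x471A & 0xFFFF = 0xB8E5.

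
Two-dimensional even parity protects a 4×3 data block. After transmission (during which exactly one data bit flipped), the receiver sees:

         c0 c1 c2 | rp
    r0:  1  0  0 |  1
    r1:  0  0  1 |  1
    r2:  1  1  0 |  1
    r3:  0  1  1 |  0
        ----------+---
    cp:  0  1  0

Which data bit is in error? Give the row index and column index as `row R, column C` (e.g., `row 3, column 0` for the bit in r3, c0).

Recompute each row's even parity and compare to rp:
  r0: data parity 1, sent rp 1 → ok
  r1: data parity 1, sent rp 1 → ok
  r2: data parity 0, sent rp 1 → mismatch
  r3: data parity 0, sent rp 0 → ok
Recompute each column's even parity and compare to cp:
  c0: data parity 0, sent cp 0 → ok
  c1: data parity 0, sent cp 1 → mismatch
  c2: data parity 0, sent cp 0 → ok
Exactly one row (r2) and one column (c1) fail → the flipped bit is at their intersection.

row 2, column 1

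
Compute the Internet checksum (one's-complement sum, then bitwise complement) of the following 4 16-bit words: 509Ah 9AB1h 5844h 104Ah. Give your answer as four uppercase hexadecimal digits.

One's-complement addition (fold any carry out of bit 15 back into bit 0):
  0x509A + 0x9AB1 = 0x0EB4B
  0xEB4B + 0x5844 = 0x1438F → wrap carry → 0x4390
  0x4390 + 0x104A = 0x053DA
One's-complement sum = 0x53DA.
Checksum = ~0x53DA & 0xFFFF = 0xAC25.

AC25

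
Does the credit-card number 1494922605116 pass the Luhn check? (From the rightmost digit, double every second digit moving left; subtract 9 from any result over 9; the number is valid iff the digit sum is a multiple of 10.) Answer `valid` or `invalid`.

invalid

From the right, keep odd positions and double even positions (subtract 9 from any doubled value over 9):
  doubled (positions 2,4,...): 2 1 3 4 8 8 → sum 26
  kept (positions 1,3,...): 6 1 0 2 9 9 1 → sum 28
Total = 54.
54 mod 10 = 4, so the number is invalid.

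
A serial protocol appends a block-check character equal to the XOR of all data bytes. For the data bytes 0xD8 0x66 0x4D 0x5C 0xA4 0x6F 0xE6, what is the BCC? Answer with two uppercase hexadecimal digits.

82

XOR the bytes together:
  start with 0xD8
  0xD8 ⊕ 0x66 = 0xBE
  0xBE ⊕ 0x4D = 0xF3
  0xF3 ⊕ 0x5C = 0xAF
  0xAF ⊕ 0xA4 = 0x0B
  0x0B ⊕ 0x6F = 0x64
  0x64 ⊕ 0xE6 = 0x82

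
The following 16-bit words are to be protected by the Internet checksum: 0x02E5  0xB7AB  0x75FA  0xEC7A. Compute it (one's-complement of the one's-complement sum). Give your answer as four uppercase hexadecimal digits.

One's-complement addition (fold any carry out of bit 15 back into bit 0):
  0x02E5 + 0xB7AB = 0x0BA90
  0xBA90 + 0x75FA = 0x1308A → wrap carry → 0x308B
  0x308B + 0xEC7A = 0x11D05 → wrap carry → 0x1D06
One's-complement sum = 0x1D06.
Checksum = ~0x1D06 & 0xFFFF = 0xE2F9.

E2F9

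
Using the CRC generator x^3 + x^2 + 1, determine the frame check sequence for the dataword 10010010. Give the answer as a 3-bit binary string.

Append 3 zeros: 10010010000. Divide by 1101 (XOR where the leading bit is 1):
  pos 0: 1001 XOR 1101 = 0100
  pos 1: 1000 XOR 1101 = 0101
  pos 2: 1010 XOR 1101 = 0111
  pos 3: 1111 XOR 1101 = 0010
  pos 5: 1000 XOR 1101 = 0101
  pos 6: 1010 XOR 1101 = 0111
  pos 7: 1110 XOR 1101 = 0011
Remainder (last 3 bits) = 011. This is the CRC / FCS.

011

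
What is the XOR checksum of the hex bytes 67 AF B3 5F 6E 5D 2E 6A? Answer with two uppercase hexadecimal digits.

XOR the bytes together:
  start with 0x67
  0x67 ⊕ 0xAF = 0xC8
  0xC8 ⊕ 0xB3 = 0x7B
  0x7B ⊕ 0x5F = 0x24
  0x24 ⊕ 0x6E = 0x4A
  0x4A ⊕ 0x5D = 0x17
  0x17 ⊕ 0x2E = 0x39
  0x39 ⊕ 0x6A = 0x53

53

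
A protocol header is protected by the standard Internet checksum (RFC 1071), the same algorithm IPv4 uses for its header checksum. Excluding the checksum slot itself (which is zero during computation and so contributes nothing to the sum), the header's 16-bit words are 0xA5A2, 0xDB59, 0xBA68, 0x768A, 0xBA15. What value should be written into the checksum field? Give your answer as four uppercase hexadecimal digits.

93FA

One's-complement addition (fold any carry out of bit 15 back into bit 0):
  0xA5A2 + 0xDB59 = 0x180FB → wrap carry → 0x80FC
  0x80FC + 0xBA68 = 0x13B64 → wrap carry → 0x3B65
  0x3B65 + 0x768A = 0x0B1EF
  0xB1EF + 0xBA15 = 0x16C04 → wrap carry → 0x6C05
One's-complement sum = 0x6C05.
Checksum = ~0x6C05 & 0xFFFF = 0x93FA.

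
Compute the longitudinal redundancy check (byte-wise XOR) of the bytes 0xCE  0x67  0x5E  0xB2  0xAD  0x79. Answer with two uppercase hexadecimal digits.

XOR the bytes together:
  start with 0xCE
  0xCE ⊕ 0x67 = 0xA9
  0xA9 ⊕ 0x5E = 0xF7
  0xF7 ⊕ 0xB2 = 0x45
  0x45 ⊕ 0xAD = 0xE8
  0xE8 ⊕ 0x79 = 0x91

91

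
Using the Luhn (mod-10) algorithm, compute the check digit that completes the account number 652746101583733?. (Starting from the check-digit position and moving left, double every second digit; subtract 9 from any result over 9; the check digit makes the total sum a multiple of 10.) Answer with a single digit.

Partial digits right→left: 3 3 7 3 8 5 1 0 1 6 4 7 2 5 6
Double every second digit counting from the check-digit position (so the 1st, 3rd, 5th, ... of the partial from the right).
  doubled (with −9 where >9): 6 5 7 2 2 8 4 3 → sum 37
  kept as-is: 3 3 5 0 6 7 5 → sum 29
Total = 37 + 29 = 66.
Check digit = (10 − (66 mod 10)) mod 10 = 4.

4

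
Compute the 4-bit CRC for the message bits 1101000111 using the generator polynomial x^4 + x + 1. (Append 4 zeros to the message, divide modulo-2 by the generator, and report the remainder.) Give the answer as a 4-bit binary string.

Append 4 zeros: 11010001110000. Divide by 10011 (XOR where the leading bit is 1):
  pos 0: 11010 XOR 10011 = 01001
  pos 1: 10010 XOR 10011 = 00001
  pos 5: 10111 XOR 10011 = 00100
  pos 7: 10000 XOR 10011 = 00011
Remainder (last 4 bits) = 1100. This is the CRC / FCS.

1100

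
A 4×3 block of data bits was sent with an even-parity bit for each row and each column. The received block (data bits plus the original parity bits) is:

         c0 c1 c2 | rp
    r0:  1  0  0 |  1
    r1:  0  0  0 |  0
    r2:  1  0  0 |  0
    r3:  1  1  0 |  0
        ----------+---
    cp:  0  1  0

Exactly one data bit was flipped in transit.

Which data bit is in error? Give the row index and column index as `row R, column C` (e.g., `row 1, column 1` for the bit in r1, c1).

row 2, column 0

Recompute each row's even parity and compare to rp:
  r0: data parity 1, sent rp 1 → ok
  r1: data parity 0, sent rp 0 → ok
  r2: data parity 1, sent rp 0 → mismatch
  r3: data parity 0, sent rp 0 → ok
Recompute each column's even parity and compare to cp:
  c0: data parity 1, sent cp 0 → mismatch
  c1: data parity 1, sent cp 1 → ok
  c2: data parity 0, sent cp 0 → ok
Exactly one row (r2) and one column (c0) fail → the flipped bit is at their intersection.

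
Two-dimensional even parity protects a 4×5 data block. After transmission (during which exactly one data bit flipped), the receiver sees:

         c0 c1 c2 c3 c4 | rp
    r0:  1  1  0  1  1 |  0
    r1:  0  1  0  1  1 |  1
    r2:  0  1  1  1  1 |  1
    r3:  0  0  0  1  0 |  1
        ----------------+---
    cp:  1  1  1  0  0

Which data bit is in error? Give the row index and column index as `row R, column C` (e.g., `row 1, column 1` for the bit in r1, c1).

row 2, column 4

Recompute each row's even parity and compare to rp:
  r0: data parity 0, sent rp 0 → ok
  r1: data parity 1, sent rp 1 → ok
  r2: data parity 0, sent rp 1 → mismatch
  r3: data parity 1, sent rp 1 → ok
Recompute each column's even parity and compare to cp:
  c0: data parity 1, sent cp 1 → ok
  c1: data parity 1, sent cp 1 → ok
  c2: data parity 1, sent cp 1 → ok
  c3: data parity 0, sent cp 0 → ok
  c4: data parity 1, sent cp 0 → mismatch
Exactly one row (r2) and one column (c4) fail → the flipped bit is at their intersection.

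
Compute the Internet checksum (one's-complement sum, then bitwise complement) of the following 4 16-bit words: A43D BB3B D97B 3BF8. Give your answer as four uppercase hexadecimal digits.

8B12

One's-complement addition (fold any carry out of bit 15 back into bit 0):
  0xA43D + 0xBB3B = 0x15F78 → wrap carry → 0x5F79
  0x5F79 + 0xD97B = 0x138F4 → wrap carry → 0x38F5
  0x38F5 + 0x3BF8 = 0x074ED
One's-complement sum = 0x74ED.
Checksum = ~0x74ED & 0xFFFF = 0x8B12.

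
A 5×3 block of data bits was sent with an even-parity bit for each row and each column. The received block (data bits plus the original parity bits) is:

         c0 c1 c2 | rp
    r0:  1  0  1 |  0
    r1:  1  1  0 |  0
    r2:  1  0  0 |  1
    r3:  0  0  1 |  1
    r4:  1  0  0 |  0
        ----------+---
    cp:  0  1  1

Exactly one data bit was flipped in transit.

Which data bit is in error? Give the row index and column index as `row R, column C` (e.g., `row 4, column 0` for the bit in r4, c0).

row 4, column 2

Recompute each row's even parity and compare to rp:
  r0: data parity 0, sent rp 0 → ok
  r1: data parity 0, sent rp 0 → ok
  r2: data parity 1, sent rp 1 → ok
  r3: data parity 1, sent rp 1 → ok
  r4: data parity 1, sent rp 0 → mismatch
Recompute each column's even parity and compare to cp:
  c0: data parity 0, sent cp 0 → ok
  c1: data parity 1, sent cp 1 → ok
  c2: data parity 0, sent cp 1 → mismatch
Exactly one row (r4) and one column (c2) fail → the flipped bit is at their intersection.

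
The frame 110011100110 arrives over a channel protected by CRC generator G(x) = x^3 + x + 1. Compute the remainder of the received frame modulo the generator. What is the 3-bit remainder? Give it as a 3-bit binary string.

Modulo-2 division of 110011100110 by 1011:
  pos 0: 1100 XOR 1011 = 0111
  pos 1: 1111 XOR 1011 = 0100
  pos 2: 1001 XOR 1011 = 0010
  pos 4: 1010 XOR 1011 = 0001
  pos 7: 1011 XOR 1011 = 0000
Remainder = 000 (zero — the frame passes the CRC check).

000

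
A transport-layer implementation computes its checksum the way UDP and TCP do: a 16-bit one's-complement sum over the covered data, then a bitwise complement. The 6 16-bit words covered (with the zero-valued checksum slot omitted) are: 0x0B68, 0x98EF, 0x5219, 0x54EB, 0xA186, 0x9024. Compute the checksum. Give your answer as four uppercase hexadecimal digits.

One's-complement addition (fold any carry out of bit 15 back into bit 0):
  0x0B68 + 0x98EF = 0x0A457
  0xA457 + 0x5219 = 0x0F670
  0xF670 + 0x54EB = 0x14B5B → wrap carry → 0x4B5C
  0x4B5C + 0xA186 = 0x0ECE2
  0xECE2 + 0x9024 = 0x17D06 → wrap carry → 0x7D07
One's-complement sum = 0x7D07.
Checksum = ~0x7D07 & 0xFFFF = 0x82F8.

82F8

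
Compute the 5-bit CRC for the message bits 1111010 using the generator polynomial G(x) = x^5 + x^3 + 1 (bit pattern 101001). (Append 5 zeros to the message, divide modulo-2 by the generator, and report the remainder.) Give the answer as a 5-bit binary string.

Append 5 zeros: 111101000000. Divide by 101001 (XOR where the leading bit is 1):
  pos 0: 111101 XOR 101001 = 010100
  pos 1: 101000 XOR 101001 = 000001
  pos 6: 100000 XOR 101001 = 001001
Remainder (last 5 bits) = 01001. This is the CRC / FCS.

01001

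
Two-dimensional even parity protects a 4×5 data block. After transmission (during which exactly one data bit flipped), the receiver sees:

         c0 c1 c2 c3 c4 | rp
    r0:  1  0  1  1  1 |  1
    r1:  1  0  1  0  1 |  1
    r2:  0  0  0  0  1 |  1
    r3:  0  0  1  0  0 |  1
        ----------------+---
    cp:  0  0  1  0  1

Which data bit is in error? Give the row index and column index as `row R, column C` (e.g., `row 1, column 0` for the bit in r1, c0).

row 0, column 3

Recompute each row's even parity and compare to rp:
  r0: data parity 0, sent rp 1 → mismatch
  r1: data parity 1, sent rp 1 → ok
  r2: data parity 1, sent rp 1 → ok
  r3: data parity 1, sent rp 1 → ok
Recompute each column's even parity and compare to cp:
  c0: data parity 0, sent cp 0 → ok
  c1: data parity 0, sent cp 0 → ok
  c2: data parity 1, sent cp 1 → ok
  c3: data parity 1, sent cp 0 → mismatch
  c4: data parity 1, sent cp 1 → ok
Exactly one row (r0) and one column (c3) fail → the flipped bit is at their intersection.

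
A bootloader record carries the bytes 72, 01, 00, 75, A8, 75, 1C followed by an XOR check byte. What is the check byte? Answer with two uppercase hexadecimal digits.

XOR the bytes together:
  start with 0x72
  0x72 ⊕ 0x01 = 0x73
  0x73 ⊕ 0x00 = 0x73
  0x73 ⊕ 0x75 = 0x06
  0x06 ⊕ 0xA8 = 0xAE
  0xAE ⊕ 0x75 = 0xDB
  0xDB ⊕ 0x1C = 0xC7

C7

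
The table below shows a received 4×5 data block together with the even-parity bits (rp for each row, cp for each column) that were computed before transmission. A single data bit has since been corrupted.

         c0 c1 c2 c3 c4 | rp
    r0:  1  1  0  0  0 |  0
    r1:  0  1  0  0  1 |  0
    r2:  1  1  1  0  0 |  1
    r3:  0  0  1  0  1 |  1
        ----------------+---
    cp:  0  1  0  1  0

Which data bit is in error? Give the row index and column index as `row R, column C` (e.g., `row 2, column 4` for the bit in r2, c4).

Recompute each row's even parity and compare to rp:
  r0: data parity 0, sent rp 0 → ok
  r1: data parity 0, sent rp 0 → ok
  r2: data parity 1, sent rp 1 → ok
  r3: data parity 0, sent rp 1 → mismatch
Recompute each column's even parity and compare to cp:
  c0: data parity 0, sent cp 0 → ok
  c1: data parity 1, sent cp 1 → ok
  c2: data parity 0, sent cp 0 → ok
  c3: data parity 0, sent cp 1 → mismatch
  c4: data parity 0, sent cp 0 → ok
Exactly one row (r3) and one column (c3) fail → the flipped bit is at their intersection.

row 3, column 3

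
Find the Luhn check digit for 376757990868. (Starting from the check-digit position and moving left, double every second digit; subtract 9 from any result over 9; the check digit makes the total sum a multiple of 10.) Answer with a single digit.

Partial digits right→left: 8 6 8 0 9 9 7 5 7 6 7 3
Double every second digit counting from the check-digit position (so the 1st, 3rd, 5th, ... of the partial from the right).
  doubled (with −9 where >9): 7 7 9 5 5 5 → sum 38
  kept as-is: 6 0 9 5 6 3 → sum 29
Total = 38 + 29 = 67.
Check digit = (10 − (67 mod 10)) mod 10 = 3.

3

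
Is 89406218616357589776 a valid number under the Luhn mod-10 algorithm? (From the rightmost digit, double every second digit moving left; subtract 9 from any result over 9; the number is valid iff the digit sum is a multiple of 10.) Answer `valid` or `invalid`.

invalid

From the right, keep odd positions and double even positions (subtract 9 from any doubled value over 9):
  doubled (positions 2,4,...): 5 9 1 1 3 3 2 3 8 7 → sum 42
  kept (positions 1,3,...): 6 7 8 7 3 1 8 2 0 9 → sum 51
Total = 93.
93 mod 10 = 3, so the number is invalid.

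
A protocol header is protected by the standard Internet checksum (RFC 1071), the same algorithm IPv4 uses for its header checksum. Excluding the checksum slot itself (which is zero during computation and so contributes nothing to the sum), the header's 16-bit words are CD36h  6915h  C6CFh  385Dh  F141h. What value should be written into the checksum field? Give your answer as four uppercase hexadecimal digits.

One's-complement addition (fold any carry out of bit 15 back into bit 0):
  0xCD36 + 0x6915 = 0x1364B → wrap carry → 0x364C
  0x364C + 0xC6CF = 0x0FD1B
  0xFD1B + 0x385D = 0x13578 → wrap carry → 0x3579
  0x3579 + 0xF141 = 0x126BA → wrap carry → 0x26BB
One's-complement sum = 0x26BB.
Checksum = ~0x26BB & 0xFFFF = 0xD944.

D944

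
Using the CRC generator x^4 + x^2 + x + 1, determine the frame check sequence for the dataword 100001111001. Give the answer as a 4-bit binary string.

Append 4 zeros: 1000011110010000. Divide by 10111 (XOR where the leading bit is 1):
  pos 0: 10000 XOR 10111 = 00111
  pos 2: 11111 XOR 10111 = 01000
  pos 3: 10001 XOR 10111 = 00110
  pos 5: 11010 XOR 10111 = 01101
  pos 6: 11010 XOR 10111 = 01101
  pos 7: 11011 XOR 10111 = 01100
  pos 8: 11000 XOR 10111 = 01111
  pos 9: 11110 XOR 10111 = 01001
  pos 10: 10010 XOR 10111 = 00101
Remainder (last 4 bits) = 1010. This is the CRC / FCS.

1010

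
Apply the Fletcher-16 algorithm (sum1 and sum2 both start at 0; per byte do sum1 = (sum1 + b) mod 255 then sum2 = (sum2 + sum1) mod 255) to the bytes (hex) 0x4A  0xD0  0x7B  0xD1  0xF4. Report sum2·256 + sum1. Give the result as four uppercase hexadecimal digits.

Running sums (mod 255):
  after byte 0 (0x4A): sum1=74, sum2=74
  after byte 1 (0xD0): sum1=27, sum2=101
  after byte 2 (0x7B): sum1=150, sum2=251
  after byte 3 (0xD1): sum1=104, sum2=100
  after byte 4 (0xF4): sum1=93, sum2=193
Checksum = sum2·256 + sum1 = 193·256 + 93 = 49501 = 0xC15D.

C15D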